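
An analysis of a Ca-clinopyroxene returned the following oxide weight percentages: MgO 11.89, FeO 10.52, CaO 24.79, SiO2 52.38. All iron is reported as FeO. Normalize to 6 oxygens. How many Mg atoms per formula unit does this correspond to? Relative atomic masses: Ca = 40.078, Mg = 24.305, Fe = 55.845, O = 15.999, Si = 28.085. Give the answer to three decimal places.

0.674 Mg apfu

MgO (M=40.304): mol = 0.29501; Mg = 0.29501, O = 0.29501.
FeO (M=71.844): mol = 0.14643; Fe = 0.14643, O = 0.14643.
CaO (M=56.077): mol = 0.44207; Ca = 0.44207, O = 0.44207.
SiO2 (M=60.083): mol = 0.87179; Si = 0.87179, O = 1.74358.
ΣO = 2.62709; factor = 6/ΣO = 2.28390.
Mg apfu = 0.29501 × 2.28390 = 0.674.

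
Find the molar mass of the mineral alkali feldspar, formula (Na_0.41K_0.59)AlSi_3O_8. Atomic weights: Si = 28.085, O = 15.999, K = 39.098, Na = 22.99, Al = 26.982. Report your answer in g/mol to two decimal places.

Na: 0.41 × 22.99 = 9.4259
K: 0.59 × 39.098 = 23.0678
Al: 1 × 26.982 = 26.9820
Si: 3 × 28.085 = 84.2550
O: 8 × 15.999 = 127.9920
Summing the contributions gives the formula mass.

271.72 g/mol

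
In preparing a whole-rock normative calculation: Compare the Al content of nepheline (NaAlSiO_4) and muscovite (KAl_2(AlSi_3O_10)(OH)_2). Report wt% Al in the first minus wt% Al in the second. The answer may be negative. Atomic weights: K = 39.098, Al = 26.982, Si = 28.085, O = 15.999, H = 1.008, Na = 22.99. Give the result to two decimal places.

-1.33 percentage points

M(NaAlSiO_4) = 142.053 g/mol, so wt% Al = 26.982/142.053 × 100 = 18.99%.
M(KAl_2(AlSi_3O_10)(OH)_2) = 398.303 g/mol, so wt% Al = 80.946/398.303 × 100 = 20.32%.
18.99 − 20.32 = -1.33 pp.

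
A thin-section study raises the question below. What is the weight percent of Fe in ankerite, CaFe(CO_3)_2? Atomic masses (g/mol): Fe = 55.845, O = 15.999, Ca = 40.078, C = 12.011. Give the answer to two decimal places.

25.86 weight percent

M(CaFe(CO_3)_2) = 215.939 g/mol.
Fe contributes 1 × 55.845 = 55.845 g per mole.
55.845/215.939 = 0.2586 → 25.86%.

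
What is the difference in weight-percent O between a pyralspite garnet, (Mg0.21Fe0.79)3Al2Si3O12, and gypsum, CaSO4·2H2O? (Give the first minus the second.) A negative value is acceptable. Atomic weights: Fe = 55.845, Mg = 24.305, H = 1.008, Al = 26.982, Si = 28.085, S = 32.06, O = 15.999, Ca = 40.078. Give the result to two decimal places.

O in (Mg0.21Fe0.79)3Al2Si3O12: molar mass 477.872 g/mol; 12×15.999 = 191.988 g → 40.18 wt%.
O in CaSO4·2H2O: molar mass 172.164 g/mol; 6×15.999 = 95.994 g → 55.76 wt%.
Difference = 40.18 − 55.76 = -15.58 percentage points.

-15.58 percentage points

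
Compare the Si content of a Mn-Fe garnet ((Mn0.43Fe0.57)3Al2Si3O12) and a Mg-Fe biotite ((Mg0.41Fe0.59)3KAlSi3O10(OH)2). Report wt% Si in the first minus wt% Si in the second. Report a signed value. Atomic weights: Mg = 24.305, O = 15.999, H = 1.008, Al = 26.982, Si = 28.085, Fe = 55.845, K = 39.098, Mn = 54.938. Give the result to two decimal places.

-0.84 percentage points

Si in (Mn0.43Fe0.57)3Al2Si3O12: molar mass 496.572 g/mol; 3×28.085 = 84.255 g → 16.97 wt%.
Si in (Mg0.41Fe0.59)3KAlSi3O10(OH)2: molar mass 473.080 g/mol; 3×28.085 = 84.255 g → 17.81 wt%.
Difference = 16.97 − 17.81 = -0.84 percentage points.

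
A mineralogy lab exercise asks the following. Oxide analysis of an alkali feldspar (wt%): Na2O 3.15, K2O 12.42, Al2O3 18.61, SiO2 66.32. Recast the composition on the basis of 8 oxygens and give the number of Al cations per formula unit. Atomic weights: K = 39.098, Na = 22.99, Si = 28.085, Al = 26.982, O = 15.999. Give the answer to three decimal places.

0.994 Al apfu

Na2O: 3.15/61.979 = 0.05082 mol → 0.10164 mol Na, 0.05082 mol O.
K2O: 12.42/94.195 = 0.13185 mol → 0.26370 mol K, 0.13185 mol O.
Al2O3: 18.61/101.961 = 0.18252 mol → 0.36504 mol Al, 0.54756 mol O.
SiO2: 66.32/60.083 = 1.10381 mol → 1.10381 mol Si, 2.20762 mol O.
Total oxygen = 2.93785 mol. Normalization factor = 8/2.93785 = 2.72308.
Al per 8 O = 0.36504 × 2.72308 = 0.994.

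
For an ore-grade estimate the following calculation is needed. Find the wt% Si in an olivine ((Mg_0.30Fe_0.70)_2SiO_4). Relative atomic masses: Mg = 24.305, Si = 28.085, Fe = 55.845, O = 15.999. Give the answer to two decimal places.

15.19 weight percent

Molar mass of (Mg_0.30Fe_0.70)_2SiO_4: 0.60×24.305 + 1.40×55.845 + 1×28.085 + 4×15.999 = 184.847 g/mol.
Mass of Si per formula unit: 1 × 28.085 = 28.085 g.
Weight fraction Si = 28.085 / 184.847 = 0.1519.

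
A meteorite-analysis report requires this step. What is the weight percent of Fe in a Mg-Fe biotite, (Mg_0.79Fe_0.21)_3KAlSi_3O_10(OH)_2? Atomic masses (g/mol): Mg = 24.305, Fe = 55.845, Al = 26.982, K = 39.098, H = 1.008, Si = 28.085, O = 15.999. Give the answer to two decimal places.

8.05 wt%

M((Mg_0.79Fe_0.21)_3KAlSi_3O_10(OH)_2) = 437.124 g/mol.
Fe contributes 0.63 × 55.845 = 35.182 g per mole.
35.182/437.124 = 0.0805 → 8.05%.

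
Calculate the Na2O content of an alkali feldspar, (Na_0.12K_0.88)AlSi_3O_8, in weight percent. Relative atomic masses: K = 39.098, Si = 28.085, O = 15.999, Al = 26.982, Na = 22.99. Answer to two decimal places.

1.35 wt%

Molar mass of (Na_0.12K_0.88)AlSi_3O_8 = 0.12*22.99 + 0.88*39.098 + 1*26.982 + 3*28.085 + 8*15.999 = 276.394 g/mol.
Each formula unit contains 0.12 Na, equivalent to 0.12/2 = 0.0600 mol Na2O.
M(Na2O) = 2×22.99 + 1×15.999 = 61.979 g/mol.
Mass of Na2O per formula unit = 0.0600 × 61.979 = 3.719 g.
Na2O wt% = 3.719 / 276.394 × 100 = 1.35%.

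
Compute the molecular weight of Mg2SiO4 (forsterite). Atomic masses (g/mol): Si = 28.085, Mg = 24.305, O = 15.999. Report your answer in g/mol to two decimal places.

140.69 g/mol

Mg: 2 × 24.305 = 48.6100
Si: 1 × 28.085 = 28.0850
O: 4 × 15.999 = 63.9960
Summing the contributions gives the formula mass.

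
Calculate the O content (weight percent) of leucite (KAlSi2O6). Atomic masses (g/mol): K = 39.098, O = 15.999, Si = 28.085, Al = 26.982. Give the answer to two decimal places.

43.98 weight percent

Molar mass of KAlSi2O6: 1·39.098 + 1·26.982 + 2·28.085 + 6·15.999 = 218.244 g/mol.
Mass of O per formula unit: 6 × 15.999 = 95.994 g.
Weight fraction O = 95.994 / 218.244 = 0.4398.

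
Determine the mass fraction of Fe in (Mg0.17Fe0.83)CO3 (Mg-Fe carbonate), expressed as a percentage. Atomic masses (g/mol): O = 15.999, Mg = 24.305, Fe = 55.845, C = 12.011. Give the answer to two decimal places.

Molar mass of (Mg0.17Fe0.83)CO3: 0.17×24.305 + 0.83×55.845 + 1×12.011 + 3×15.999 = 110.491 g/mol.
Mass of Fe per formula unit: 0.83 × 55.845 = 46.351 g.
Weight fraction Fe = 46.351 / 110.491 = 0.4195.

41.95 mass %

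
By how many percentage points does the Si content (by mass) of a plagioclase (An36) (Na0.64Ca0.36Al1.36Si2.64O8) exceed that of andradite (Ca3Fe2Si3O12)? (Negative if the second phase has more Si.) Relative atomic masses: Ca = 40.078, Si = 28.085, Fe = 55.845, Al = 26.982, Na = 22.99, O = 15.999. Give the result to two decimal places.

11.09 percentage points

Si in Na0.64Ca0.36Al1.36Si2.64O8: molar mass 267.974 g/mol; 2.64×28.085 = 74.144 g → 27.67 wt%.
Si in Ca3Fe2Si3O12: molar mass 508.167 g/mol; 3×28.085 = 84.255 g → 16.58 wt%.
Difference = 27.67 − 16.58 = 11.09 percentage points.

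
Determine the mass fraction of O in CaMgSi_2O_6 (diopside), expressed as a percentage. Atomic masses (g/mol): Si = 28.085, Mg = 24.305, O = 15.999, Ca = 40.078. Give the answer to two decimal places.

44.33 wt%

M(CaMgSi_2O_6) = 216.547 g/mol.
O contributes 6 × 15.999 = 95.994 g per mole.
95.994/216.547 = 0.4433 → 44.33%.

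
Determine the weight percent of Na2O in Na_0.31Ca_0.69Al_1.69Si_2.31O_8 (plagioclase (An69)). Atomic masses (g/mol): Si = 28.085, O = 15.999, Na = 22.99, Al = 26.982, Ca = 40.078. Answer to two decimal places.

Formula mass = 273.249 g/mol.
0.31 Na → 0.1550 mol Na2O per formula unit; M(Na2O) = 61.979, so Na2O mass = 9.607 g.
9.607/273.249 × 100 = 3.52 wt%.

3.52 wt%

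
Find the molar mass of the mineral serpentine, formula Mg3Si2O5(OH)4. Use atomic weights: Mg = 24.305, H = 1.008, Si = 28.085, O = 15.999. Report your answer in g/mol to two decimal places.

M = 3*24.305 + 2*28.085 + 9*15.999 + 4*1.008

277.11 g/mol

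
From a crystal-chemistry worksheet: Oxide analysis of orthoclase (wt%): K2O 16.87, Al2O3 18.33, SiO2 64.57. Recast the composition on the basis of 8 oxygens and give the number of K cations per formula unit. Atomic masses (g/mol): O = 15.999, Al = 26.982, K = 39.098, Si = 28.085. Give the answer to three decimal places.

K2O: 16.87/94.195 = 0.17910 mol → 0.35820 mol K, 0.17910 mol O.
Al2O3: 18.33/101.961 = 0.17977 mol → 0.35954 mol Al, 0.53931 mol O.
SiO2: 64.57/60.083 = 1.07468 mol → 1.07468 mol Si, 2.14936 mol O.
Total oxygen = 2.86777 mol. Normalization factor = 8/2.86777 = 2.78962.
K per 8 O = 0.35820 × 2.78962 = 0.999.

0.999 K apfu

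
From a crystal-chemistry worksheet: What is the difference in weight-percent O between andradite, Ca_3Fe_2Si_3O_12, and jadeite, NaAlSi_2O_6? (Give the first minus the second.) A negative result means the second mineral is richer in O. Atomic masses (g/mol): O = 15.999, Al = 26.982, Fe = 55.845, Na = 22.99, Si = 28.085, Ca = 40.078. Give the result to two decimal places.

First mineral: 191.988 g O in 508.167 g formula = 37.78 wt% O.
Second mineral: 95.994 g O in 202.136 g formula = 47.49 wt% O.
37.78% − 47.49% gives a difference of -9.71 percentage points.

-9.71 percentage points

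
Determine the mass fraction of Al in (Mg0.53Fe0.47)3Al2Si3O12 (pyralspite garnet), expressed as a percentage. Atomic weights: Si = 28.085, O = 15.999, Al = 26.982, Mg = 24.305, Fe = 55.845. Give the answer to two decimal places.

12.06 wt%

Formula mass = 1.59*24.305 + 1.41*55.845 + 2*26.982 + 3*28.085 + 12*15.999 = 447.593 g/mol, of which 53.964 g is Al.
So Al makes up 53.964/447.593 = 0.1206 of the mass, i.e. 12.06%.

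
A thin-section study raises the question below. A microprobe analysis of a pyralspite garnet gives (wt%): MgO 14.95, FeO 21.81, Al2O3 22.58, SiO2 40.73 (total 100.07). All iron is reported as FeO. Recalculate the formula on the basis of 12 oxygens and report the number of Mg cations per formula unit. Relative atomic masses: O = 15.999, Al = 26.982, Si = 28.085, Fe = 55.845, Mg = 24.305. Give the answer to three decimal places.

MgO (M=40.304): mol = 0.37093; Mg = 0.37093, O = 0.37093.
FeO (M=71.844): mol = 0.30357; Fe = 0.30357, O = 0.30357.
Al2O3 (M=101.961): mol = 0.22146; Al = 0.44292, O = 0.66438.
SiO2 (M=60.083): mol = 0.67790; Si = 0.67790, O = 1.35580.
ΣO = 2.69468; factor = 12/ΣO = 4.45322.
Mg apfu = 0.37093 × 4.45322 = 1.652.

1.652 Mg apfu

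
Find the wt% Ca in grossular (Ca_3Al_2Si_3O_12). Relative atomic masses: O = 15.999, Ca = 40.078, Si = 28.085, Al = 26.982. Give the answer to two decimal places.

Formula mass = 3·40.078 + 2·26.982 + 3·28.085 + 12·15.999 = 450.441 g/mol, of which 120.234 g is Ca.
So Ca makes up 120.234/450.441 = 0.2669 of the mass, i.e. 26.69%.

26.69 weight percent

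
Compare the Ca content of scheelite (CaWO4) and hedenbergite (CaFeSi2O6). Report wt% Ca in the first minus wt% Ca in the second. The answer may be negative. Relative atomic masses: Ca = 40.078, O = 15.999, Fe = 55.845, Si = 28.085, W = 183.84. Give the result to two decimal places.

First mineral: 40.078 g Ca in 287.914 g formula = 13.92 wt% Ca.
Second mineral: 40.078 g Ca in 248.087 g formula = 16.15 wt% Ca.
13.92% − 16.15% gives a difference of -2.23 percentage points.

-2.23 percentage points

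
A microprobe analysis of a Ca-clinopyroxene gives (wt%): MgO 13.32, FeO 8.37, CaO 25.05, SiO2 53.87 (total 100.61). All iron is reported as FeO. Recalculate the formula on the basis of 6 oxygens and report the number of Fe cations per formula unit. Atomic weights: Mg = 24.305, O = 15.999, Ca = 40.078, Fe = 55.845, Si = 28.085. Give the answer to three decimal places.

0.260 Fe apfu

13.32 wt% MgO ÷ 40.304 g/mol = 0.33049 mol, giving 0.33049 Mg and 0.33049 O.
8.37 wt% FeO ÷ 71.844 g/mol = 0.11650 mol, giving 0.11650 Fe and 0.11650 O.
25.05 wt% CaO ÷ 56.077 g/mol = 0.44671 mol, giving 0.44671 Ca and 0.44671 O.
53.87 wt% SiO2 ÷ 60.083 g/mol = 0.89659 mol, giving 0.89659 Si and 1.79318 O.
Oxygen sums to 2.68688; scaling by 6/2.68688 = 2.23307 puts the formula on 6 O.
Fe: 0.11650 × 2.23307 = 0.260 atoms per formula unit.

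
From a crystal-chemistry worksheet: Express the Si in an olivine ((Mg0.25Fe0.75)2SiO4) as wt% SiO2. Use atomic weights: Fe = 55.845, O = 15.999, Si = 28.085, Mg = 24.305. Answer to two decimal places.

31.96 wt%

Formula mass = 188.001 g/mol.
1 Si → 1.0000 mol SiO2 per formula unit; M(SiO2) = 60.083, so SiO2 mass = 60.083 g.
60.083/188.001 × 100 = 31.96 wt%.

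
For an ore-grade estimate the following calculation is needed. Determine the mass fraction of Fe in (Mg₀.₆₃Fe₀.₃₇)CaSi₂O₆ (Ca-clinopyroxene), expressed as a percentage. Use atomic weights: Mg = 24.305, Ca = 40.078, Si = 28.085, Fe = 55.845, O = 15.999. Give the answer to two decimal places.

9.05 wt%

Molar mass of (Mg₀.₆₃Fe₀.₃₇)CaSi₂O₆: 0.63*24.305 + 0.37*55.845 + 1*40.078 + 2*28.085 + 6*15.999 = 228.217 g/mol.
Mass of Fe per formula unit: 0.37 × 55.845 = 20.663 g.
Weight fraction Fe = 20.663 / 228.217 = 0.0905.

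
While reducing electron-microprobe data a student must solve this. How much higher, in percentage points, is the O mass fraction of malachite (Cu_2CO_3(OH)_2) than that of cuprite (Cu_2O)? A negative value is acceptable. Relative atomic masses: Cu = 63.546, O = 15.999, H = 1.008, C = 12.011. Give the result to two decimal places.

First mineral: 79.995 g O in 221.114 g formula = 36.18 wt% O.
Second mineral: 15.999 g O in 143.091 g formula = 11.18 wt% O.
36.18% − 11.18% gives a difference of 25.00 percentage points.

25.00 percentage points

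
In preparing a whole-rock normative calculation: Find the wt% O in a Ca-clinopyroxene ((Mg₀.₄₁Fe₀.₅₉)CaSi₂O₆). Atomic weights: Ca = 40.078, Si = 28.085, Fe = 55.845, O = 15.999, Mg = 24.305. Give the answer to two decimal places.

Formula mass = 0.41×24.305 + 0.59×55.845 + 1×40.078 + 2×28.085 + 6×15.999 = 235.156 g/mol, of which 95.994 g is O.
So O makes up 95.994/235.156 = 0.4082 of the mass, i.e. 40.82%.

40.82 mass %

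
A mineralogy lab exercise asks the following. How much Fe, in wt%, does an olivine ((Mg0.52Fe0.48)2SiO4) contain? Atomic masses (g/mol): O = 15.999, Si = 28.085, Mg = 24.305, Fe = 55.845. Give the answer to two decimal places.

Formula mass = 1.04×24.305 + 0.96×55.845 + 1×28.085 + 4×15.999 = 170.969 g/mol, of which 53.611 g is Fe.
So Fe makes up 53.611/170.969 = 0.3136 of the mass, i.e. 31.36%.

31.36 wt%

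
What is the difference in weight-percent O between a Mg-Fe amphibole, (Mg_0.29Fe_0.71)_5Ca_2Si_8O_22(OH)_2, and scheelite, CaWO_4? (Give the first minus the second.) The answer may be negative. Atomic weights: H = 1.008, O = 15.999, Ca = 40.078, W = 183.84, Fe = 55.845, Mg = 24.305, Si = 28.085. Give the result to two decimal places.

First mineral: 383.976 g O in 924.320 g formula = 41.54 wt% O.
Second mineral: 63.996 g O in 287.914 g formula = 22.23 wt% O.
41.54% − 22.23% gives a difference of 19.31 percentage points.

19.31 percentage points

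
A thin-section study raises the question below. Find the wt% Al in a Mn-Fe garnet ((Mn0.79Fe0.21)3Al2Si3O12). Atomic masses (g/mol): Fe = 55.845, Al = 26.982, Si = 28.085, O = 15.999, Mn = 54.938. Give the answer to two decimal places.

10.89 wt%

Formula mass = 2.37·54.938 + 0.63·55.845 + 2·26.982 + 3·28.085 + 12·15.999 = 495.592 g/mol, of which 53.964 g is Al.
So Al makes up 53.964/495.592 = 0.1089 of the mass, i.e. 10.89%.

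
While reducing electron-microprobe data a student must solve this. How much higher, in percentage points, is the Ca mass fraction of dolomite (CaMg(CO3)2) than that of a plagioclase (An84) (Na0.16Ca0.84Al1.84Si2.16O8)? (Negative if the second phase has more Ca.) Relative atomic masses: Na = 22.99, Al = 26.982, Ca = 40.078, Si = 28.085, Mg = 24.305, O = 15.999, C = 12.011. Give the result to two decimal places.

M(CaMg(CO3)2) = 184.399 g/mol, so wt% Ca = 40.078/184.399 × 100 = 21.73%.
M(Na0.16Ca0.84Al1.84Si2.16O8) = 275.646 g/mol, so wt% Ca = 33.666/275.646 × 100 = 12.21%.
21.73 − 12.21 = 9.52 pp.

9.52 percentage points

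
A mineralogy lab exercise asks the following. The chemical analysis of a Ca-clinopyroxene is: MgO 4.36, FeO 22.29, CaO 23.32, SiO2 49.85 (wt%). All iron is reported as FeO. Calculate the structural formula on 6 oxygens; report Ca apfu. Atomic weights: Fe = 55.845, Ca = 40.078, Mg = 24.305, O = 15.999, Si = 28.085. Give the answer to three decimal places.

1.001 Ca apfu

MgO: 4.36/40.304 = 0.10818 mol → 0.10818 mol Mg, 0.10818 mol O.
FeO: 22.29/71.844 = 0.31026 mol → 0.31026 mol Fe, 0.31026 mol O.
CaO: 23.32/56.077 = 0.41586 mol → 0.41586 mol Ca, 0.41586 mol O.
SiO2: 49.85/60.083 = 0.82969 mol → 0.82969 mol Si, 1.65938 mol O.
Total oxygen = 2.49368 mol. Normalization factor = 6/2.49368 = 2.40608.
Ca per 6 O = 0.41586 × 2.40608 = 1.001.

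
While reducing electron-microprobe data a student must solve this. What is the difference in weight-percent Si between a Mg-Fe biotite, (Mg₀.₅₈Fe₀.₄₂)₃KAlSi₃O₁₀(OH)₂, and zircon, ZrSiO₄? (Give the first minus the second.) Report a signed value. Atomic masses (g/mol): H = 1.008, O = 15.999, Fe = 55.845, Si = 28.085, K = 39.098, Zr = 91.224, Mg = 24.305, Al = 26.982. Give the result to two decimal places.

3.12 percentage points

M((Mg₀.₅₈Fe₀.₄₂)₃KAlSi₃O₁₀(OH)₂) = 456.994 g/mol, so wt% Si = 84.255/456.994 × 100 = 18.44%.
M(ZrSiO₄) = 183.305 g/mol, so wt% Si = 28.085/183.305 × 100 = 15.32%.
18.44 − 15.32 = 3.12 pp.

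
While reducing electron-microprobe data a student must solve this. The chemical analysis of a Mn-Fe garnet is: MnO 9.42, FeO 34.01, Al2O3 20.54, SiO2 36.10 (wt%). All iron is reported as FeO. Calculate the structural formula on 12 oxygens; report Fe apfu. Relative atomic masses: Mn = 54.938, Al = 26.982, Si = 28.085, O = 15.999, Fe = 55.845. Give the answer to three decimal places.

MnO (M=70.937): mol = 0.13279; Mn = 0.13279, O = 0.13279.
FeO (M=71.844): mol = 0.47339; Fe = 0.47339, O = 0.47339.
Al2O3 (M=101.961): mol = 0.20145; Al = 0.40290, O = 0.60435.
SiO2 (M=60.083): mol = 0.60084; Si = 0.60084, O = 1.20168.
ΣO = 2.41221; factor = 12/ΣO = 4.97469.
Fe apfu = 0.47339 × 4.97469 = 2.355.

2.355 Fe apfu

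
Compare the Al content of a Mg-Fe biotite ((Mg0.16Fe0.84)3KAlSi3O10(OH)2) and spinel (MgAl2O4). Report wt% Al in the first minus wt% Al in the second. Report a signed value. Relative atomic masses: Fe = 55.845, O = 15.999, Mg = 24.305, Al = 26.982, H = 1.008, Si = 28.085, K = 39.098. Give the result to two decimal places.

M((Mg0.16Fe0.84)3KAlSi3O10(OH)2) = 496.735 g/mol, so wt% Al = 26.982/496.735 × 100 = 5.43%.
M(MgAl2O4) = 142.265 g/mol, so wt% Al = 53.964/142.265 × 100 = 37.93%.
5.43 − 37.93 = -32.50 pp.

-32.50 percentage points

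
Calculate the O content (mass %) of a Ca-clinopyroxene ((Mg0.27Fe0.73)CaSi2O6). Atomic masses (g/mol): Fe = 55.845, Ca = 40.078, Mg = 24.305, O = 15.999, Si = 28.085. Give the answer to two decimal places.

Formula mass = 0.27*24.305 + 0.73*55.845 + 1*40.078 + 2*28.085 + 6*15.999 = 239.571 g/mol, of which 95.994 g is O.
So O makes up 95.994/239.571 = 0.4007 of the mass, i.e. 40.07%.

40.07 mass %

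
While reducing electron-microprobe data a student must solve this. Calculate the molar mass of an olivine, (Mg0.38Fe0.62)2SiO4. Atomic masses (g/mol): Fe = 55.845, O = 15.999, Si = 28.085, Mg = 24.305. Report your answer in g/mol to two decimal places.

The formula mass is the sum 0.76·24.305 + 1.24·55.845 + 1·28.085 + 4·15.999.

179.80 g/mol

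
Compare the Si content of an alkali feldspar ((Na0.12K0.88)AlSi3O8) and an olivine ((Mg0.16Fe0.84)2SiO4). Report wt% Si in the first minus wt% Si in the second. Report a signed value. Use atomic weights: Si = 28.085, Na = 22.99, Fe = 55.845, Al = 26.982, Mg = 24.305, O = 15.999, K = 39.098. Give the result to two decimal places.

Si in (Na0.12K0.88)AlSi3O8: molar mass 276.394 g/mol; 3×28.085 = 84.255 g → 30.48 wt%.
Si in (Mg0.16Fe0.84)2SiO4: molar mass 193.678 g/mol; 1×28.085 = 28.085 g → 14.50 wt%.
Difference = 30.48 − 14.50 = 15.98 percentage points.

15.98 percentage points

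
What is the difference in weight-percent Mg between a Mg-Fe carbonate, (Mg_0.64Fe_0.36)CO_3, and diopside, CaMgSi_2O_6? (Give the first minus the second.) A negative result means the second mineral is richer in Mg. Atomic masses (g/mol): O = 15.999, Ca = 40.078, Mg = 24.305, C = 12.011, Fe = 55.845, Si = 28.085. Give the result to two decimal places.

5.04 percentage points

M((Mg_0.64Fe_0.36)CO_3) = 95.667 g/mol, so wt% Mg = 15.555/95.667 × 100 = 16.26%.
M(CaMgSi_2O_6) = 216.547 g/mol, so wt% Mg = 24.305/216.547 × 100 = 11.22%.
16.26 − 11.22 = 5.04 pp.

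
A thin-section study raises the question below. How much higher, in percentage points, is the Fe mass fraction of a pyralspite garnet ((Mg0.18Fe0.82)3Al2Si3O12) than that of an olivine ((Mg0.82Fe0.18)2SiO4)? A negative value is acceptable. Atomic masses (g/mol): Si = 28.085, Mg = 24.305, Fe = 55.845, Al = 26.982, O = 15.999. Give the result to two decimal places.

Fe in (Mg0.18Fe0.82)3Al2Si3O12: molar mass 480.710 g/mol; 2.46×55.845 = 137.379 g → 28.58 wt%.
Fe in (Mg0.82Fe0.18)2SiO4: molar mass 152.045 g/mol; 0.36×55.845 = 20.104 g → 13.22 wt%.
Difference = 28.58 − 13.22 = 15.36 percentage points.

15.36 percentage points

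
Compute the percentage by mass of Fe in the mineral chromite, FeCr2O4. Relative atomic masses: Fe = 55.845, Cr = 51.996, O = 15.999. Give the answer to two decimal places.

24.95 weight percent

M(FeCr2O4) = 223.833 g/mol.
Fe contributes 1 × 55.845 = 55.845 g per mole.
55.845/223.833 = 0.2495 → 24.95%.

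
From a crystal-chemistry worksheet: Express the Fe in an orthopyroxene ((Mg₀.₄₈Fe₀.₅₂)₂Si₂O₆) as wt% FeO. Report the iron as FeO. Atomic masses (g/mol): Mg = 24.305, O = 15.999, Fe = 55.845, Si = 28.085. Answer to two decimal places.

31.99 wt%

Molar mass of (Mg₀.₄₈Fe₀.₅₂)₂Si₂O₆ = 0.96×24.305 + 1.04×55.845 + 2×28.085 + 6×15.999 = 233.576 g/mol.
Each formula unit contains 1.04 Fe, equivalent to 1.04/1 = 1.0400 mol FeO.
M(FeO) = 1×55.845 + 1×15.999 = 71.844 g/mol.
Mass of FeO per formula unit = 1.0400 × 71.844 = 74.718 g.
FeO wt% = 74.718 / 233.576 × 100 = 31.99%.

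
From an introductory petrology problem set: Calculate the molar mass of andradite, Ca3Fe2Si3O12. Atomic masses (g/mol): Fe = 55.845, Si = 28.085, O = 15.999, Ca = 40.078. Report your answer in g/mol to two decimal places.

508.17 g/mol

The formula mass is the sum 3×40.078 + 2×55.845 + 3×28.085 + 12×15.999.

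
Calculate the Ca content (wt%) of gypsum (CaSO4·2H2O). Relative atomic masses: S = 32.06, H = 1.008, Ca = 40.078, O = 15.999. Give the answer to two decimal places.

Formula mass = 1·40.078 + 1·32.06 + 6·15.999 + 4·1.008 = 172.164 g/mol, of which 40.078 g is Ca.
So Ca makes up 40.078/172.164 = 0.2328 of the mass, i.e. 23.28%.

23.28 wt%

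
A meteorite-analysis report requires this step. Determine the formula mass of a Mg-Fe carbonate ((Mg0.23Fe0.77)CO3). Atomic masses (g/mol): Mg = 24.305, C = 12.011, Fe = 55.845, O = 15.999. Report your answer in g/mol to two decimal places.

108.60 g/mol

M = 0.23*24.305 + 0.77*55.845 + 1*12.011 + 3*15.999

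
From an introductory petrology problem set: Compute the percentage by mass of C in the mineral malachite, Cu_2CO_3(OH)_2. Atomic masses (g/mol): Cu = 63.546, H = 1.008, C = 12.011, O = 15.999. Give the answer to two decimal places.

Molar mass of Cu_2CO_3(OH)_2: 2×63.546 + 1×12.011 + 5×15.999 + 2×1.008 = 221.114 g/mol.
Mass of C per formula unit: 1 × 12.011 = 12.011 g.
Weight fraction C = 12.011 / 221.114 = 0.0543.

5.43 mass %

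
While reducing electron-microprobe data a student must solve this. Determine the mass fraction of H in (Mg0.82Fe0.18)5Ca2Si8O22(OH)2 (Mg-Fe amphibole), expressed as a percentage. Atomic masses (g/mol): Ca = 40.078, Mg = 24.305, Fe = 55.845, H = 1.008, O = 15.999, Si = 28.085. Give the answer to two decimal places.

Formula mass = 4.10×24.305 + 0.90×55.845 + 2×40.078 + 8×28.085 + 24×15.999 + 2×1.008 = 840.739 g/mol, of which 2.016 g is H.
So H makes up 2.016/840.739 = 0.0024 of the mass, i.e. 0.24%.

0.24 weight percent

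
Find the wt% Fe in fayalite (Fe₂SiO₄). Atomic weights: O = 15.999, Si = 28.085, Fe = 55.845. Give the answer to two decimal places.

Formula mass = 2*55.845 + 1*28.085 + 4*15.999 = 203.771 g/mol, of which 111.690 g is Fe.
So Fe makes up 111.690/203.771 = 0.5481 of the mass, i.e. 54.81%.

54.81 weight percent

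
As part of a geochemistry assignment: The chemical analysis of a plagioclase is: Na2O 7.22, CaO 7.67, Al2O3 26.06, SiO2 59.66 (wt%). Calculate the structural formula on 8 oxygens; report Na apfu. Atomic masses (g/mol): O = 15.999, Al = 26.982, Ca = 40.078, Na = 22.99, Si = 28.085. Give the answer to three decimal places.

0.620 Na apfu

Na2O: 7.22/61.979 = 0.11649 mol → 0.23298 mol Na, 0.11649 mol O.
CaO: 7.67/56.077 = 0.13678 mol → 0.13678 mol Ca, 0.13678 mol O.
Al2O3: 26.06/101.961 = 0.25559 mol → 0.51118 mol Al, 0.76677 mol O.
SiO2: 59.66/60.083 = 0.99296 mol → 0.99296 mol Si, 1.98592 mol O.
Total oxygen = 3.00596 mol. Normalization factor = 8/3.00596 = 2.66138.
Na per 8 O = 0.23298 × 2.66138 = 0.620.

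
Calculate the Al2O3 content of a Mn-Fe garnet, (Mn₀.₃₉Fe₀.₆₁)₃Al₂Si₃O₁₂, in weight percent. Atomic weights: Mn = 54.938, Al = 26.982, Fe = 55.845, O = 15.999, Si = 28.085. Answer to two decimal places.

Formula mass = 496.681 g/mol.
2 Al → 1.0000 mol Al2O3 per formula unit; M(Al2O3) = 101.961, so Al2O3 mass = 101.961 g.
101.961/496.681 × 100 = 20.53 wt%.

20.53 wt%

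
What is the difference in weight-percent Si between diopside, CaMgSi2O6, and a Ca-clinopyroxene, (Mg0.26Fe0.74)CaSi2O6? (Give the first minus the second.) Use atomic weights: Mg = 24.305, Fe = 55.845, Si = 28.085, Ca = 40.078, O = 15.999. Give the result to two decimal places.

2.52 percentage points

Si in CaMgSi2O6: molar mass 216.547 g/mol; 2×28.085 = 56.170 g → 25.94 wt%.
Si in (Mg0.26Fe0.74)CaSi2O6: molar mass 239.887 g/mol; 2×28.085 = 56.170 g → 23.42 wt%.
Difference = 25.94 − 23.42 = 2.52 percentage points.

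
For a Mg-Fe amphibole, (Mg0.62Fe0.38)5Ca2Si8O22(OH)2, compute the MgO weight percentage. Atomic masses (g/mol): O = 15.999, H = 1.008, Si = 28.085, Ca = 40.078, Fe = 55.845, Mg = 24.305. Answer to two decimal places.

Molar mass of (Mg0.62Fe0.38)5Ca2Si8O22(OH)2 = 3.10×24.305 + 1.90×55.845 + 2×40.078 + 8×28.085 + 24×15.999 + 2×1.008 = 872.279 g/mol.
Each formula unit contains 3.10 Mg, equivalent to 3.10/1 = 3.1000 mol MgO.
M(MgO) = 1×24.305 + 1×15.999 = 40.304 g/mol.
Mass of MgO per formula unit = 3.1000 × 40.304 = 124.942 g.
MgO wt% = 124.942 / 872.279 × 100 = 14.32%.

14.32 wt%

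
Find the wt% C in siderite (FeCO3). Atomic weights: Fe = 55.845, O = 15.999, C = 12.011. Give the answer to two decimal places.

10.37 weight percent

M(FeCO3) = 115.853 g/mol.
C contributes 1 × 12.011 = 12.011 g per mole.
12.011/115.853 = 0.1037 → 10.37%.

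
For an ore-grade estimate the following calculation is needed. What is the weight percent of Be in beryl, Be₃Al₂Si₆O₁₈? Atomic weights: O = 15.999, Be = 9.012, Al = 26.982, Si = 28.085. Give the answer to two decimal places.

M(Be₃Al₂Si₆O₁₈) = 537.492 g/mol.
Be contributes 3 × 9.012 = 27.036 g per mole.
27.036/537.492 = 0.0503 → 5.03%.

5.03 mass %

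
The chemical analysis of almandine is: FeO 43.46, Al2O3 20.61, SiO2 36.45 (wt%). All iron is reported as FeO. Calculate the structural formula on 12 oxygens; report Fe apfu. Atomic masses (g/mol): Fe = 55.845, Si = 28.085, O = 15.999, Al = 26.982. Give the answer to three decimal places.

FeO (M=71.844): mol = 0.60492; Fe = 0.60492, O = 0.60492.
Al2O3 (M=101.961): mol = 0.20214; Al = 0.40428, O = 0.60642.
SiO2 (M=60.083): mol = 0.60666; Si = 0.60666, O = 1.21332.
ΣO = 2.42466; factor = 12/ΣO = 4.94915.
Fe apfu = 0.60492 × 4.94915 = 2.994.

2.994 Fe apfu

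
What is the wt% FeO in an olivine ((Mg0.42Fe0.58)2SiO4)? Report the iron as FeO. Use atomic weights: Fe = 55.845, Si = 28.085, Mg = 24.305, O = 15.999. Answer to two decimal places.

47.01 wt%

Formula mass = 177.277 g/mol.
1.16 Fe → 1.1600 mol FeO per formula unit; M(FeO) = 71.844, so FeO mass = 83.339 g.
83.339/177.277 × 100 = 47.01 wt%.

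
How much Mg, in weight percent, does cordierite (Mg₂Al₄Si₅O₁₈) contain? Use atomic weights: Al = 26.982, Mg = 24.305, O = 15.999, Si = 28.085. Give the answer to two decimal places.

8.31 weight percent

Formula mass = 2·24.305 + 4·26.982 + 5·28.085 + 18·15.999 = 584.945 g/mol, of which 48.610 g is Mg.
So Mg makes up 48.610/584.945 = 0.0831 of the mass, i.e. 8.31%.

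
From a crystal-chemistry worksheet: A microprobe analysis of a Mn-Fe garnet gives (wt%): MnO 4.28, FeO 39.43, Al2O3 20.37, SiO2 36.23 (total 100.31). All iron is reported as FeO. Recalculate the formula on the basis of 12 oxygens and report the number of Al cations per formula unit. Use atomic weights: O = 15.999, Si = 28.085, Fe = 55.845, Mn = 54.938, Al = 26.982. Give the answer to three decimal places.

1.986 Al apfu

MnO: 4.28/70.937 = 0.06034 mol → 0.06034 mol Mn, 0.06034 mol O.
FeO: 39.43/71.844 = 0.54883 mol → 0.54883 mol Fe, 0.54883 mol O.
Al2O3: 20.37/101.961 = 0.19978 mol → 0.39956 mol Al, 0.59934 mol O.
SiO2: 36.23/60.083 = 0.60300 mol → 0.60300 mol Si, 1.20600 mol O.
Total oxygen = 2.41451 mol. Normalization factor = 12/2.41451 = 4.96995.
Al per 12 O = 0.39956 × 4.96995 = 1.986.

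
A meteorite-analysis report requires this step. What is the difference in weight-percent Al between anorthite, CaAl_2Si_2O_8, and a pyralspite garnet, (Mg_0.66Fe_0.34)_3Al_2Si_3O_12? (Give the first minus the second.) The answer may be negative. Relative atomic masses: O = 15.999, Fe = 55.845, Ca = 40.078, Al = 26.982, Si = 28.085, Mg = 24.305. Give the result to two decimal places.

First mineral: 53.964 g Al in 278.204 g formula = 19.40 wt% Al.
Second mineral: 53.964 g Al in 435.293 g formula = 12.40 wt% Al.
19.40% − 12.40% gives a difference of 7.00 percentage points.

7.00 percentage points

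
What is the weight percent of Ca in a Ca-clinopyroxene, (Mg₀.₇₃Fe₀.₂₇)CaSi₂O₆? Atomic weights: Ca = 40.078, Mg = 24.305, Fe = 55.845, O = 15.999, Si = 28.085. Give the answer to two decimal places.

M((Mg₀.₇₃Fe₀.₂₇)CaSi₂O₆) = 225.063 g/mol.
Ca contributes 1 × 40.078 = 40.078 g per mole.
40.078/225.063 = 0.1781 → 17.81%.

17.81 mass %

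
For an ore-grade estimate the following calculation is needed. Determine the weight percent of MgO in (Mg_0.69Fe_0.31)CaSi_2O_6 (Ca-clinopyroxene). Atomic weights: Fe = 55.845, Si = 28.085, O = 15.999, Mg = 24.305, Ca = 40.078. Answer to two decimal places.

12.29 wt%

Formula mass = 226.324 g/mol.
0.69 Mg → 0.6900 mol MgO per formula unit; M(MgO) = 40.304, so MgO mass = 27.810 g.
27.810/226.324 × 100 = 12.29 wt%.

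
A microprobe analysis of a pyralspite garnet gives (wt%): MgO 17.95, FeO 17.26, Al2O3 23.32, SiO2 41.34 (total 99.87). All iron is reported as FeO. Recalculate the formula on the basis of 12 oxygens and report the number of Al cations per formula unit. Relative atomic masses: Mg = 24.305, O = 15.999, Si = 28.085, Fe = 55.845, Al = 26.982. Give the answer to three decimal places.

17.95 wt% MgO ÷ 40.304 g/mol = 0.44537 mol, giving 0.44537 Mg and 0.44537 O.
17.26 wt% FeO ÷ 71.844 g/mol = 0.24024 mol, giving 0.24024 Fe and 0.24024 O.
23.32 wt% Al2O3 ÷ 101.961 g/mol = 0.22871 mol, giving 0.45742 Al and 0.68613 O.
41.34 wt% SiO2 ÷ 60.083 g/mol = 0.68805 mol, giving 0.68805 Si and 1.37610 O.
Oxygen sums to 2.74784; scaling by 12/2.74784 = 4.36707 puts the formula on 12 O.
Al: 0.45742 × 4.36707 = 1.998 atoms per formula unit.

1.998 Al apfu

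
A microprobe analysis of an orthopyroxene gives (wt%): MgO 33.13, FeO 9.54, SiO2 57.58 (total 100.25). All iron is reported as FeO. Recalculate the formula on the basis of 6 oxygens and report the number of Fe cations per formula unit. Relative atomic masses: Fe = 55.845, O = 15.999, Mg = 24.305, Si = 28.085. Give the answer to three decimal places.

MgO (M=40.304): mol = 0.82200; Mg = 0.82200, O = 0.82200.
FeO (M=71.844): mol = 0.13279; Fe = 0.13279, O = 0.13279.
SiO2 (M=60.083): mol = 0.95834; Si = 0.95834, O = 1.91668.
ΣO = 2.87147; factor = 6/ΣO = 2.08952.
Fe apfu = 0.13279 × 2.08952 = 0.277.

0.277 Fe apfu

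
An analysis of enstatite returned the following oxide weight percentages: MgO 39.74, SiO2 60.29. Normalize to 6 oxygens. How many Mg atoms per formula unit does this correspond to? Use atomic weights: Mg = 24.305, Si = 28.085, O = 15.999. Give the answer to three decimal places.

MgO (M=40.304): mol = 0.98601; Mg = 0.98601, O = 0.98601.
SiO2 (M=60.083): mol = 1.00345; Si = 1.00345, O = 2.00690.
ΣO = 2.99291; factor = 6/ΣO = 2.00474.
Mg apfu = 0.98601 × 2.00474 = 1.977.

1.977 Mg apfu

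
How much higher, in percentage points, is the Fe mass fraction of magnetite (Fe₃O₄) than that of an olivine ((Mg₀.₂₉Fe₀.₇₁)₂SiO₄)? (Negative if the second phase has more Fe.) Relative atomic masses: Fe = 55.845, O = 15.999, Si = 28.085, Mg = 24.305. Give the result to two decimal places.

29.61 percentage points

Fe in Fe₃O₄: molar mass 231.531 g/mol; 3×55.845 = 167.535 g → 72.36 wt%.
Fe in (Mg₀.₂₉Fe₀.₇₁)₂SiO₄: molar mass 185.478 g/mol; 1.42×55.845 = 79.300 g → 42.75 wt%.
Difference = 72.36 − 42.75 = 29.61 percentage points.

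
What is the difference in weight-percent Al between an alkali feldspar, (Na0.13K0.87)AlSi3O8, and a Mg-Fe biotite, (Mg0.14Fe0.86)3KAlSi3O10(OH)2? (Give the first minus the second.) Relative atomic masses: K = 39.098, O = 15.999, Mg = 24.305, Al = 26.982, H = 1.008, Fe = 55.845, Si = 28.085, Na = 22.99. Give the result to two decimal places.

First mineral: 26.982 g Al in 276.233 g formula = 9.77 wt% Al.
Second mineral: 26.982 g Al in 498.627 g formula = 5.41 wt% Al.
9.77% − 5.41% gives a difference of 4.36 percentage points.

4.36 percentage points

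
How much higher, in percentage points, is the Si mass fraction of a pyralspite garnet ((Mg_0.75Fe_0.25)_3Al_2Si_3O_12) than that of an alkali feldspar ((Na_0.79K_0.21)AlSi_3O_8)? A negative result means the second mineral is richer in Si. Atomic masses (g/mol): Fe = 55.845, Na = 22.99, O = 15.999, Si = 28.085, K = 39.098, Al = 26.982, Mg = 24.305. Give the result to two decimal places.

Si in (Mg_0.75Fe_0.25)_3Al_2Si_3O_12: molar mass 426.777 g/mol; 3×28.085 = 84.255 g → 19.74 wt%.
Si in (Na_0.79K_0.21)AlSi_3O_8: molar mass 265.602 g/mol; 3×28.085 = 84.255 g → 31.72 wt%.
Difference = 19.74 − 31.72 = -11.98 percentage points.

-11.98 percentage points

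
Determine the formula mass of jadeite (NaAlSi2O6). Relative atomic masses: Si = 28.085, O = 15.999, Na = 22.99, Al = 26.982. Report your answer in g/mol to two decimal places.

Na: 1 × 22.99 = 22.9900
Al: 1 × 26.982 = 26.9820
Si: 2 × 28.085 = 56.1700
O: 6 × 15.999 = 95.9940
Summing the contributions gives the formula mass.

202.14 g/mol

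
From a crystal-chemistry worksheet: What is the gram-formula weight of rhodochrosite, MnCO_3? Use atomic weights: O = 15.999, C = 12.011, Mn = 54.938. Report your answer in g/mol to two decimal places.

114.95 g/mol

Mn: 1 × 54.938 = 54.9380
C: 1 × 12.011 = 12.0110
O: 3 × 15.999 = 47.9970
Summing the contributions gives the formula mass.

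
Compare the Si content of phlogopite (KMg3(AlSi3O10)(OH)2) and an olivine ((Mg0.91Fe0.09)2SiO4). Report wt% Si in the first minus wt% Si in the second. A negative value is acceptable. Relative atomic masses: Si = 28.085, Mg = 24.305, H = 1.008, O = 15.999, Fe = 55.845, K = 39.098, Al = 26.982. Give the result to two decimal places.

1.00 percentage points

First mineral: 84.255 g Si in 417.254 g formula = 20.19 wt% Si.
Second mineral: 28.085 g Si in 146.368 g formula = 19.19 wt% Si.
20.19% − 19.19% gives a difference of 1.00 percentage points.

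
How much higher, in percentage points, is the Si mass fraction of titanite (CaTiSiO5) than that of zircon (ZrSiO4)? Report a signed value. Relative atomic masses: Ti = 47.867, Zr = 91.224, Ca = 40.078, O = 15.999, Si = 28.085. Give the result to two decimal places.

-0.99 percentage points

M(CaTiSiO5) = 196.025 g/mol, so wt% Si = 28.085/196.025 × 100 = 14.33%.
M(ZrSiO4) = 183.305 g/mol, so wt% Si = 28.085/183.305 × 100 = 15.32%.
14.33 − 15.32 = -0.99 pp.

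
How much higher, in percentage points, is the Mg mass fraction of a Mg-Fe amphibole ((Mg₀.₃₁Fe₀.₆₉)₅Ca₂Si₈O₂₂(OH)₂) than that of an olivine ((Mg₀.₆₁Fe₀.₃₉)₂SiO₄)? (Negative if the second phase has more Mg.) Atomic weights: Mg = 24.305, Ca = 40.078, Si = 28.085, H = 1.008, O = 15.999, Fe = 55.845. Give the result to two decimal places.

-13.85 percentage points

Mg in (Mg₀.₃₁Fe₀.₆₉)₅Ca₂Si₈O₂₂(OH)₂: molar mass 921.166 g/mol; 1.55×24.305 = 37.673 g → 4.09 wt%.
Mg in (Mg₀.₆₁Fe₀.₃₉)₂SiO₄: molar mass 165.292 g/mol; 1.22×24.305 = 29.652 g → 17.94 wt%.
Difference = 4.09 − 17.94 = -13.85 percentage points.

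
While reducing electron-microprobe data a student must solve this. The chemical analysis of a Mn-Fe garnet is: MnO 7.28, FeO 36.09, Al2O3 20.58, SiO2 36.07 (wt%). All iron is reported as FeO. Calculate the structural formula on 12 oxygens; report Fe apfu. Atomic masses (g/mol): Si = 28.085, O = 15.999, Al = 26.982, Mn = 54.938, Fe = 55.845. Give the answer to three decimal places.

MnO: 7.28/70.937 = 0.10263 mol → 0.10263 mol Mn, 0.10263 mol O.
FeO: 36.09/71.844 = 0.50234 mol → 0.50234 mol Fe, 0.50234 mol O.
Al2O3: 20.58/101.961 = 0.20184 mol → 0.40368 mol Al, 0.60552 mol O.
SiO2: 36.07/60.083 = 0.60034 mol → 0.60034 mol Si, 1.20068 mol O.
Total oxygen = 2.41117 mol. Normalization factor = 12/2.41117 = 4.97684.
Fe per 12 O = 0.50234 × 4.97684 = 2.500.

2.500 Fe apfu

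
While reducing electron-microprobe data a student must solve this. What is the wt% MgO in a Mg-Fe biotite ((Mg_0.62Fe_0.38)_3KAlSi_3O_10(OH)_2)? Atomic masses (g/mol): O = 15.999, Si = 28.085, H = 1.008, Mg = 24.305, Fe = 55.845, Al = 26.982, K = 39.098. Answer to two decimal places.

16.54 wt%

Molar mass of (Mg_0.62Fe_0.38)_3KAlSi_3O_10(OH)_2 = 1.86·24.305 + 1.14·55.845 + 1·39.098 + 1·26.982 + 3·28.085 + 12·15.999 + 2·1.008 = 453.210 g/mol.
Each formula unit contains 1.86 Mg, equivalent to 1.86/1 = 1.8600 mol MgO.
M(MgO) = 1×24.305 + 1×15.999 = 40.304 g/mol.
Mass of MgO per formula unit = 1.8600 × 40.304 = 74.965 g.
MgO wt% = 74.965 / 453.210 × 100 = 16.54%.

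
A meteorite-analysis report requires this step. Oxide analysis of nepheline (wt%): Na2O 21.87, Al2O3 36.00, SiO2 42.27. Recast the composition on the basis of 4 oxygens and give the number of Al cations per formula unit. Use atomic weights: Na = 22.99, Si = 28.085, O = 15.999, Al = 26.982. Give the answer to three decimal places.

Na2O (M=61.979): mol = 0.35286; Na = 0.70572, O = 0.35286.
Al2O3 (M=101.961): mol = 0.35308; Al = 0.70616, O = 1.05924.
SiO2 (M=60.083): mol = 0.70353; Si = 0.70353, O = 1.40706.
ΣO = 2.81916; factor = 4/ΣO = 1.41886.
Al apfu = 0.70616 × 1.41886 = 1.002.

1.002 Al apfu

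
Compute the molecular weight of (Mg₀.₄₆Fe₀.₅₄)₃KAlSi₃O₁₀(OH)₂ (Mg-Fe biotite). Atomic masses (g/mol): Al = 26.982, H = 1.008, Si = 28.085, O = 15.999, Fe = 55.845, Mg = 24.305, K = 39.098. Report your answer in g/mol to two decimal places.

468.35 g/mol

The formula mass is the sum 1.38·24.305 + 1.62·55.845 + 1·39.098 + 1·26.982 + 3·28.085 + 12·15.999 + 2·1.008.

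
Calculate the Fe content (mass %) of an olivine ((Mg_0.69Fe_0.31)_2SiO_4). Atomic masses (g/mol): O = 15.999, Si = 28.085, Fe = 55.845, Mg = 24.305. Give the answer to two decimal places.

21.61 mass %

Formula mass = 1.38·24.305 + 0.62·55.845 + 1·28.085 + 4·15.999 = 160.246 g/mol, of which 34.624 g is Fe.
So Fe makes up 34.624/160.246 = 0.2161 of the mass, i.e. 21.61%.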